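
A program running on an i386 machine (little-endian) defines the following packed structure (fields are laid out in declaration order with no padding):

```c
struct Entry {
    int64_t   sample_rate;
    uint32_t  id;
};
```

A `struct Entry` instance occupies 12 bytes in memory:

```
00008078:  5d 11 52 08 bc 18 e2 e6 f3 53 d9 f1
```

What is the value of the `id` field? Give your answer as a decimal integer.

4057551859

`id` follows `sample_rate` (8 bytes), so it starts at byte offset 8 and occupies 4 bytes.
Bytes at offsets 8..11: F3 53 D9 F1.
Little-endian stores the least-significant byte at the lowest address.
Reassemble most-significant byte first: F1 D9 53 F3 → 0xF1D953F3.
0xF1D953F3 = 4057551859.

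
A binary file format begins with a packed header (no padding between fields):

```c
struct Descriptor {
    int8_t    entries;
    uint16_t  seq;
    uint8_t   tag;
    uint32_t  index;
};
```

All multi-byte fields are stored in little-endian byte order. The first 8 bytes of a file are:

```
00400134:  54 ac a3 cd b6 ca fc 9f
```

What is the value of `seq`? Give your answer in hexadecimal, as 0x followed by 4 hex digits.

`seq` follows `entries` (1 byte), so it starts at byte offset 1 and occupies 2 bytes.
Bytes at offsets 1..2: AC A3.
In little-endian order the low byte comes first in memory.
Reassemble most-significant byte first: A3 AC → 0xA3AC.

0xA3AC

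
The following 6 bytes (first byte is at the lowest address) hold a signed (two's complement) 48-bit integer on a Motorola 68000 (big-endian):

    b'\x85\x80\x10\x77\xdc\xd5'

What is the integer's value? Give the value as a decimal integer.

-134689898111787

In big-endian order the high byte comes first in memory.
The bytes are already most-significant first: 0x85801077DCD5.
Top bit is set, so as a signed 48-bit value this is 0x85801077DCD5 − 2^48 = -134689898111787.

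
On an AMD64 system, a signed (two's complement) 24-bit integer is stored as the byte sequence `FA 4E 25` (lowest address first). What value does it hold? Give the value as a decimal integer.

Little-endian: lowest address holds the least-significant byte.
Reassemble most-significant byte first: 25 4E FA → 0x254EFA.
0x254EFA = 2445050.

2445050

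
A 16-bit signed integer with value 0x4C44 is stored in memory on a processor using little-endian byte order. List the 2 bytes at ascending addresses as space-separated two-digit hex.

44 4C

Split into bytes (most-significant first): 4C 44.
Little-endian stores the least-significant byte at the lowest address.
So at ascending addresses the bytes are 44 4C.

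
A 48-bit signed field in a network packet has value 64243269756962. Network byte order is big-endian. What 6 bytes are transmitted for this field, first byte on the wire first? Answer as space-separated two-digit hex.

3A 6D CD 45 E8 22

64243269756962 in hexadecimal, padded to 48 bits, is 0x3A6DCD45E822.
Split into bytes (most-significant first): 3A 6D CD 45 E8 22.
Big-endian: lowest address holds the most-significant byte.
So the memory order matches the most-significant-first order: 3A 6D CD 45 E8 22.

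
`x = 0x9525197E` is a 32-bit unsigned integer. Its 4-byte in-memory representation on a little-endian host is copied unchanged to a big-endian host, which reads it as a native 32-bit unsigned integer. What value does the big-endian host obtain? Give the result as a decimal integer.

Stored little-endian, the bytes at ascending addresses are 7E 19 25 95.
Read back as big-endian, the last byte is least significant, giving 0x7E192595.
0x7E192595 = 2115577237.

2115577237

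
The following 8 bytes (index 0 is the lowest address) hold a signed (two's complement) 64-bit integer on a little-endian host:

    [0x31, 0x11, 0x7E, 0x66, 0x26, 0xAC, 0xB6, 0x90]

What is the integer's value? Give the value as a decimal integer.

-8019032805558316751

Little-endian stores the least-significant byte at the lowest address.
Reassemble most-significant byte first: 90 B6 AC 26 66 7E 11 31 → 0x90B6AC26667E1131.
Top bit is set, so as a signed 64-bit value this is 0x90B6AC26667E1131 − 2^64 = -8019032805558316751.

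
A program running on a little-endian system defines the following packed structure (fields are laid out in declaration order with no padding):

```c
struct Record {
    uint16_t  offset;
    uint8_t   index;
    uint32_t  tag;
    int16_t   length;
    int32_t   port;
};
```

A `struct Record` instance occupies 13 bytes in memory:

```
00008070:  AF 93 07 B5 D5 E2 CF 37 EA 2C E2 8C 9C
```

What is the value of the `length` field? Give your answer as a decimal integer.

`length` follows `offset` (2 B), `index` (1 B), `tag` (4 B), so it starts at offset 2 + 1 + 4 = 7 and occupies 2 bytes.
Bytes at offsets 7..8: 37 EA.
In little-endian order the low byte comes first in memory.
Reassemble most-significant byte first: EA 37 → 0xEA37.
Top bit is set, so as a signed 16-bit value this is 0xEA37 − 2^16 = -5577.

-5577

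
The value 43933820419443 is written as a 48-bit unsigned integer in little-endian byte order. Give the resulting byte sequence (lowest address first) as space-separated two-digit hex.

43933820419443 in hexadecimal, padded to 48 bits, is 0x27F523C27D73.
Split into bytes (most-significant first): 27 F5 23 C2 7D 73.
Little-endian: lowest address holds the least-significant byte.
So at ascending addresses the bytes are 73 7D C2 23 F5 27.

73 7D C2 23 F5 27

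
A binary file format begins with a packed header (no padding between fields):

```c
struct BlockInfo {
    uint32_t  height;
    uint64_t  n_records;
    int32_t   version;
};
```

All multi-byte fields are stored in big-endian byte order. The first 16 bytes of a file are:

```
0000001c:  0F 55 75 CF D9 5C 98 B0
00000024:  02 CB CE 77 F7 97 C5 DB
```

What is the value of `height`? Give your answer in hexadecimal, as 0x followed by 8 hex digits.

`height` is the first field, at byte offset 0, occupying 4 bytes.
Bytes at offsets 0..3: 0F 55 75 CF.
Big-endian: lowest address holds the most-significant byte.
The bytes are already most-significant first: 0x0F5575CF.

0x0F5575CF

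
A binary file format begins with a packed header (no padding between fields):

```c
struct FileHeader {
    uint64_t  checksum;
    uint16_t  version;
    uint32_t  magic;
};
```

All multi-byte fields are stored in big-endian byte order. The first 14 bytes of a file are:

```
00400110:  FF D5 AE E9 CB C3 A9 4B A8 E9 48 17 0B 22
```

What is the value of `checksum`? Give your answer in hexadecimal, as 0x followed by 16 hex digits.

`checksum` is the first field, at byte offset 0, occupying 8 bytes.
Bytes at offsets 0..7: FF D5 AE E9 CB C3 A9 4B.
Big-endian: lowest address holds the most-significant byte.
The bytes are already most-significant first: 0xFFD5AEE9CBC3A94B.

0xFFD5AEE9CBC3A94B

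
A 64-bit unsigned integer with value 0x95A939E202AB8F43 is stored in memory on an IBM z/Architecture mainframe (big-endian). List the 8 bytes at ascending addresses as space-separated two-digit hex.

Split into bytes (most-significant first): 95 A9 39 E2 02 AB 8F 43.
Big-endian stores the most-significant byte at the lowest address.
So the memory order matches the most-significant-first order: 95 A9 39 E2 02 AB 8F 43.

95 A9 39 E2 02 AB 8F 43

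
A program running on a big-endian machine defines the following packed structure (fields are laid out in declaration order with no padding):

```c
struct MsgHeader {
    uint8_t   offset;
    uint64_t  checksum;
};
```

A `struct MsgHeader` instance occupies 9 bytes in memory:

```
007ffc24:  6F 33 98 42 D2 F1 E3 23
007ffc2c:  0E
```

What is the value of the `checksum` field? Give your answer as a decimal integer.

`checksum` follows `offset` (1 byte), so it starts at byte offset 1 and occupies 8 bytes.
Bytes at offsets 1..8: 33 98 42 D2 F1 E3 23 0E.
Big-endian: lowest address holds the most-significant byte.
The bytes are already most-significant first: 0x339842D2F1E3230E.
0x339842D2F1E3230E = 3717794966163104526.

3717794966163104526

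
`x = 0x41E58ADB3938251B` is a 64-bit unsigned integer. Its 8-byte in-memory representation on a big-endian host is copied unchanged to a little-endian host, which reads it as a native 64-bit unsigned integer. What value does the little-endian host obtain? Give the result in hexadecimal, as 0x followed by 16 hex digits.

0x1B253839DB8AE541

Stored big-endian, the bytes at ascending addresses are 41 E5 8A DB 39 38 25 1B.
Read back as little-endian, the first byte is least significant, giving 0x1B253839DB8AE541.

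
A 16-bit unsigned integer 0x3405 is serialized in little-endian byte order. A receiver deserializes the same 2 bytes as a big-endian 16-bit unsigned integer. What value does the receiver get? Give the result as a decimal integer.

Stored little-endian, the bytes at ascending addresses are 05 34.
Read back as big-endian, the last byte is least significant, giving 0x0534.
0x0534 = 1332.

1332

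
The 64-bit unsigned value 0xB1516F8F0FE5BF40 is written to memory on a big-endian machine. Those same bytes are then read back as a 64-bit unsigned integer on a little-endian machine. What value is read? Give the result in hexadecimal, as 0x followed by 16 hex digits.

Stored big-endian, the bytes at ascending addresses are B1 51 6F 8F 0F E5 BF 40.
Read back as little-endian, the first byte is least significant, giving 0x40BFE50F8F6F51B1.

0x40BFE50F8F6F51B1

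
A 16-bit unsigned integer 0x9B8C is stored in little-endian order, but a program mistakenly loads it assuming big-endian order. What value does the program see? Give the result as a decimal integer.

Stored little-endian, the bytes at ascending addresses are 8C 9B.
Read back as big-endian, the last byte is least significant, giving 0x8C9B.
0x8C9B = 35995.

35995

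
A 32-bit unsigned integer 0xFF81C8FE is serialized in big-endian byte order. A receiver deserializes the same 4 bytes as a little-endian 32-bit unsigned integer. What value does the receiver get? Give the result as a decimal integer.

Stored big-endian, the bytes at ascending addresses are FF 81 C8 FE.
Read back as little-endian, the first byte is least significant, giving 0xFEC881FF.
0xFEC881FF = 4274553343.

4274553343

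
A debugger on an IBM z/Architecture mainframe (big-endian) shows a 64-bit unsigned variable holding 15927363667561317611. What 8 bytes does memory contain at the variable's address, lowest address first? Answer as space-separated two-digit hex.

15927363667561317611 in hexadecimal, padded to 64 bits, is 0xDD095CDE6D7484EB.
Split into bytes (most-significant first): DD 09 5C DE 6D 74 84 EB.
Big-endian: lowest address holds the most-significant byte.
So the memory order matches the most-significant-first order: DD 09 5C DE 6D 74 84 EB.

DD 09 5C DE 6D 74 84 EB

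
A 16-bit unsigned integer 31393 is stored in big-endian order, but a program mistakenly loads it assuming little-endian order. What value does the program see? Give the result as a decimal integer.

31393 in 16-bit hexadecimal is 0x7AA1.
Stored big-endian, the bytes at ascending addresses are 7A A1.
Read back as little-endian, the first byte is least significant, giving 0xA17A.
0xA17A = 41338.

41338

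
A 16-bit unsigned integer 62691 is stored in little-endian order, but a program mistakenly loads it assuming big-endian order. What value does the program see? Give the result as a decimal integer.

58356

62691 in 16-bit hexadecimal is 0xF4E3.
Stored little-endian, the bytes at ascending addresses are E3 F4.
Read back as big-endian, the last byte is least significant, giving 0xE3F4.
0xE3F4 = 58356.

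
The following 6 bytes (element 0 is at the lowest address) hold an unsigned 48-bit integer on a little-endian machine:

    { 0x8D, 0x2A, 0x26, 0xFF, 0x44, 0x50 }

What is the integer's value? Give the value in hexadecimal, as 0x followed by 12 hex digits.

0x5044FF262A8D

Little-endian: lowest address holds the least-significant byte.
Reassemble most-significant byte first: 50 44 FF 26 2A 8D → 0x5044FF262A8D.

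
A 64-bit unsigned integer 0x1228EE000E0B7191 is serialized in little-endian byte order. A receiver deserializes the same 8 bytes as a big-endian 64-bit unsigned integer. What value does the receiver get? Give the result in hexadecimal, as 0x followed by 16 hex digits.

Stored little-endian, the bytes at ascending addresses are 91 71 0B 0E 00 EE 28 12.
Read back as big-endian, the last byte is least significant, giving 0x91710B0E00EE2812.

0x91710B0E00EE2812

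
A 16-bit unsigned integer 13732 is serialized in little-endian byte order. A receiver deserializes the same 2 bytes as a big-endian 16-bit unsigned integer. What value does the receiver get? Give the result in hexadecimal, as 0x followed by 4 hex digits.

0xA435

13732 in 16-bit hexadecimal is 0x35A4.
Stored little-endian, the bytes at ascending addresses are A4 35.
Read back as big-endian, the last byte is least significant, giving 0xA435.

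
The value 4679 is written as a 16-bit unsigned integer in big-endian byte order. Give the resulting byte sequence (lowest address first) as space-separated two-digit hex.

4679 in hexadecimal, padded to 16 bits, is 0x1247.
Split into bytes (most-significant first): 12 47.
In big-endian order the high byte comes first in memory.
So the memory order matches the most-significant-first order: 12 47.

12 47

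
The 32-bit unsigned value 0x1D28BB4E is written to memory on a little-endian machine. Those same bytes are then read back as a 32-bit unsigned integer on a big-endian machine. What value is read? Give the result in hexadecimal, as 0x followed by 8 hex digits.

Stored little-endian, the bytes at ascending addresses are 4E BB 28 1D.
Read back as big-endian, the last byte is least significant, giving 0x4EBB281D.

0x4EBB281D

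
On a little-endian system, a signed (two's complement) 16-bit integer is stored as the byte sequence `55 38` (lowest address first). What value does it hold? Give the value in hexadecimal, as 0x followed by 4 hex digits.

0x3855

Little-endian: lowest address holds the least-significant byte.
Reassemble most-significant byte first: 38 55 → 0x3855.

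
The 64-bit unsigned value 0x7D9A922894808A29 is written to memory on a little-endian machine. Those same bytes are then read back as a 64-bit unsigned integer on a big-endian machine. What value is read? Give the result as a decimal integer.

2993346276165327485

Stored little-endian, the bytes at ascending addresses are 29 8A 80 94 28 92 9A 7D.
Read back as big-endian, the last byte is least significant, giving 0x298A809428929A7D.
0x298A809428929A7D = 2993346276165327485.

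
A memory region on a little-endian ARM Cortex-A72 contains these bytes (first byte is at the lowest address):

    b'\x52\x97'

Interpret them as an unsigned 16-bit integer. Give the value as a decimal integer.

38738

In little-endian order the low byte comes first in memory.
Reassemble most-significant byte first: 97 52 → 0x9752.
0x9752 = 38738.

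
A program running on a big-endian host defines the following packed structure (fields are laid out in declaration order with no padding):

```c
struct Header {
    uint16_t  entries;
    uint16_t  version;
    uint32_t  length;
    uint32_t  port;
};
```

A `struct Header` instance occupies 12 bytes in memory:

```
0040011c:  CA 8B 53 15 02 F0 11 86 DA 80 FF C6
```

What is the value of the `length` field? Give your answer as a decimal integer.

49287558

`length` follows `entries` (2 B), `version` (2 B), so it starts at offset 2 + 2 = 4 and occupies 4 bytes.
Bytes at offsets 4..7: 02 F0 11 86.
Big-endian: lowest address holds the most-significant byte.
The bytes are already most-significant first: 0x02F01186.
0x02F01186 = 49287558.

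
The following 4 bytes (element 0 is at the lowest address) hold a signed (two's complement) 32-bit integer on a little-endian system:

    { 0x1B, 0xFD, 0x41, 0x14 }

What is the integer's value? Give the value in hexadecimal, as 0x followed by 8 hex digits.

0x1441FD1B

Little-endian stores the least-significant byte at the lowest address.
Reassemble most-significant byte first: 14 41 FD 1B → 0x1441FD1B.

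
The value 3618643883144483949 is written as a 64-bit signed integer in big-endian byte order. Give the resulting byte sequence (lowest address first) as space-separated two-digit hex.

3618643883144483949 in hexadecimal, padded to 64 bits, is 0x323801707777946D.
Split into bytes (most-significant first): 32 38 01 70 77 77 94 6D.
In big-endian order the high byte comes first in memory.
So the memory order matches the most-significant-first order: 32 38 01 70 77 77 94 6D.

32 38 01 70 77 77 94 6D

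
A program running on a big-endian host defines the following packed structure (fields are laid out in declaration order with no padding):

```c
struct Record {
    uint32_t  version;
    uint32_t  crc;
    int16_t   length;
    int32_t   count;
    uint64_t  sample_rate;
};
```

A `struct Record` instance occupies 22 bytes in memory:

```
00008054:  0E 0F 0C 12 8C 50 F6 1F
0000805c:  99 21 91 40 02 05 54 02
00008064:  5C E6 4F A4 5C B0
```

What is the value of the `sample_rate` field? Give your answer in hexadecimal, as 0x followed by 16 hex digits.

`sample_rate` follows `version` (4 B), `crc` (4 B), `length` (2 B), `count` (4 B), so it starts at offset 4 + 4 + 2 + 4 = 14 and occupies 8 bytes.
Bytes at offsets 14..21: 54 02 5C E6 4F A4 5C B0.
Big-endian stores the most-significant byte at the lowest address.
The bytes are already most-significant first: 0x54025CE64FA45CB0.

0x54025CE64FA45CB0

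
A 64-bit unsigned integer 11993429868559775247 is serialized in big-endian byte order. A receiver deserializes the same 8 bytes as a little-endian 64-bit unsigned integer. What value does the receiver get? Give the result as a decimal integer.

1132110957484994982

11993429868559775247 in 64-bit hexadecimal is 0xA67138EBEA10B60F.
Stored big-endian, the bytes at ascending addresses are A6 71 38 EB EA 10 B6 0F.
Read back as little-endian, the first byte is least significant, giving 0x0FB610EAEB3871A6.
0x0FB610EAEB3871A6 = 1132110957484994982.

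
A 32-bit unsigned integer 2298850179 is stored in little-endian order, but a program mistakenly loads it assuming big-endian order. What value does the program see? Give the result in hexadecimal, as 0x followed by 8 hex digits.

2298850179 in 32-bit hexadecimal is 0x8905AB83.
Stored little-endian, the bytes at ascending addresses are 83 AB 05 89.
Read back as big-endian, the last byte is least significant, giving 0x83AB0589.

0x83AB0589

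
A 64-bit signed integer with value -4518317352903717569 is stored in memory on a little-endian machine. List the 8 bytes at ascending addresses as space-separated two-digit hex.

Two's complement of -4518317352903717569 in 64 bits: 4518317352903717569 = 0x3EB449B1824F32C1; invert → 0xC14BB64E7DB0CD3E; add 1 → 0xC14BB64E7DB0CD3F.
Split into bytes (most-significant first): C1 4B B6 4E 7D B0 CD 3F.
In little-endian order the low byte comes first in memory.
So at ascending addresses the bytes are 3F CD B0 7D 4E B6 4B C1.

3F CD B0 7D 4E B6 4B C1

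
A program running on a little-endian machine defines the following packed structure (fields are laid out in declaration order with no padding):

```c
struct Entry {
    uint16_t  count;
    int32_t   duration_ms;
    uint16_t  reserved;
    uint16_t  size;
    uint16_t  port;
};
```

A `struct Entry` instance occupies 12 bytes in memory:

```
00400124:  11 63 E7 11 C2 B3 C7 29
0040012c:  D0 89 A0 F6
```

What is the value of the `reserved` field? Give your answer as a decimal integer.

`reserved` follows `count` (2 B), `duration_ms` (4 B), so it starts at offset 2 + 4 = 6 and occupies 2 bytes.
Bytes at offsets 6..7: C7 29.
In little-endian order the low byte comes first in memory.
Reassemble most-significant byte first: 29 C7 → 0x29C7.
0x29C7 = 10695.

10695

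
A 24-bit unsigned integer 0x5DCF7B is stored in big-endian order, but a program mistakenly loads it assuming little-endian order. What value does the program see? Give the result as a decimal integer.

8114013

Stored big-endian, the bytes at ascending addresses are 5D CF 7B.
Read back as little-endian, the first byte is least significant, giving 0x7BCF5D.
0x7BCF5D = 8114013.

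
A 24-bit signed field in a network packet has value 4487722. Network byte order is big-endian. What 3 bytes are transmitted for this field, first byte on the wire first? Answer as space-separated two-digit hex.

44 7A 2A

4487722 in hexadecimal, padded to 24 bits, is 0x447A2A.
Split into bytes (most-significant first): 44 7A 2A.
Big-endian stores the most-significant byte at the lowest address.
So the memory order matches the most-significant-first order: 44 7A 2A.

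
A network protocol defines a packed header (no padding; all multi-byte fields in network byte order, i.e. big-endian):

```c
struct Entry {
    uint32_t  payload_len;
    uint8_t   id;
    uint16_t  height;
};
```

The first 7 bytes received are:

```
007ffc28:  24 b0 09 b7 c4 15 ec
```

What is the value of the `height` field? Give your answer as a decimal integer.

5612

`height` follows `payload_len` (4 B), `id` (1 B), so it starts at offset 4 + 1 = 5 and occupies 2 bytes.
Bytes at offsets 5..6: 15 EC.
Big-endian stores the most-significant byte at the lowest address.
The bytes are already most-significant first: 0x15EC.
0x15EC = 5612.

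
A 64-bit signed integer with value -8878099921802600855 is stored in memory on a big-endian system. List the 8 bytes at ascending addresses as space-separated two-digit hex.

Two's complement of -8878099921802600855 in 64 bits: 8878099921802600855 = 0x7B3558D73777A197; invert → 0x84CAA728C8885E68; add 1 → 0x84CAA728C8885E69.
Split into bytes (most-significant first): 84 CA A7 28 C8 88 5E 69.
Big-endian stores the most-significant byte at the lowest address.
So the memory order matches the most-significant-first order: 84 CA A7 28 C8 88 5E 69.

84 CA A7 28 C8 88 5E 69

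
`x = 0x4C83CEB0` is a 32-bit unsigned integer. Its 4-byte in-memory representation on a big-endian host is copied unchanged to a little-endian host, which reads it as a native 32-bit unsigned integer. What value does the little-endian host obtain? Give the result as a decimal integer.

2966324044

Stored big-endian, the bytes at ascending addresses are 4C 83 CE B0.
Read back as little-endian, the first byte is least significant, giving 0xB0CE834C.
0xB0CE834C = 2966324044.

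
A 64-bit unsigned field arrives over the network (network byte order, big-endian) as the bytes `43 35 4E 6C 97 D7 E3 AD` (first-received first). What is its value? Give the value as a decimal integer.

Big-endian stores the most-significant byte at the lowest address.
The bytes are already most-significant first: 0x43354E6C97D7E3AD.
0x43354E6C97D7E3AD = 4842863202617779117.

4842863202617779117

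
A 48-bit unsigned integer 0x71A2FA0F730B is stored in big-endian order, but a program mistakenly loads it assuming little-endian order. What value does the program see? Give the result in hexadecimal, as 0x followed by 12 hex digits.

0x0B730FFAA271

Stored big-endian, the bytes at ascending addresses are 71 A2 FA 0F 73 0B.
Read back as little-endian, the first byte is least significant, giving 0x0B730FFAA271.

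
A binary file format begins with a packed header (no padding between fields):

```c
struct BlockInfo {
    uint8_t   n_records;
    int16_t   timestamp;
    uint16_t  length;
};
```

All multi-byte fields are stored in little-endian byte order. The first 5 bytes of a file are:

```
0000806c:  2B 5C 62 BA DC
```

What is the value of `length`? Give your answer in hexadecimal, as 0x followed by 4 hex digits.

0xDCBA

`length` follows `n_records` (1 B), `timestamp` (2 B), so it starts at offset 1 + 2 = 3 and occupies 2 bytes.
Bytes at offsets 3..4: BA DC.
In little-endian order the low byte comes first in memory.
Reassemble most-significant byte first: DC BA → 0xDCBA.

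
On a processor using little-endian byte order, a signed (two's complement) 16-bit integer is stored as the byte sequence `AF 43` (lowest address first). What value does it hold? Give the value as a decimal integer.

Little-endian: lowest address holds the least-significant byte.
Reassemble most-significant byte first: 43 AF → 0x43AF.
0x43AF = 17327.

17327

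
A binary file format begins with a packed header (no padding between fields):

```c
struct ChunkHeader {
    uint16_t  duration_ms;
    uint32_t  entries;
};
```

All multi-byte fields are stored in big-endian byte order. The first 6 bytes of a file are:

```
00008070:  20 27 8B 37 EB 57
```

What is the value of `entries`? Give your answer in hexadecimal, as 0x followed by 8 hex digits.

0x8B37EB57

`entries` follows `duration_ms` (2 bytes), so it starts at byte offset 2 and occupies 4 bytes.
Bytes at offsets 2..5: 8B 37 EB 57.
Big-endian stores the most-significant byte at the lowest address.
The bytes are already most-significant first: 0x8B37EB57.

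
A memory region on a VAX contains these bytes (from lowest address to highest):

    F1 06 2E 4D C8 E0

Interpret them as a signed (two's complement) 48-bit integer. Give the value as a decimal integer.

Little-endian stores the least-significant byte at the lowest address.
Reassemble most-significant byte first: E0 C8 4D 2E 06 F1 → 0xE0C84D2E06F1.
Top bit is set, so as a signed 48-bit value this is 0xE0C84D2E06F1 − 2^48 = -34324083767567.

-34324083767567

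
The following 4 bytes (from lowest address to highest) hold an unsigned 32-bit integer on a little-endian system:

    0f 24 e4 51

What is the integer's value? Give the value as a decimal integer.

Little-endian: lowest address holds the least-significant byte.
Reassemble most-significant byte first: 51 E4 24 0F → 0x51E4240F.
0x51E4240F = 1373905935.

1373905935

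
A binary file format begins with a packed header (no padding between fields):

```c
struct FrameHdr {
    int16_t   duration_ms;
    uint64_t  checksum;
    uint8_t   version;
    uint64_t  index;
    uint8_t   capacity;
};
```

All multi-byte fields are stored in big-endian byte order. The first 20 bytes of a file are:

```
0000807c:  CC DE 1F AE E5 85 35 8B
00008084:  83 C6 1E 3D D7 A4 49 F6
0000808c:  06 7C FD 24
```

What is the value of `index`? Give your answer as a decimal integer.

`index` follows `duration_ms` (2 B), `checksum` (8 B), `version` (1 B), so it starts at offset 2 + 8 + 1 = 11 and occupies 8 bytes.
Bytes at offsets 11..18: 3D D7 A4 49 F6 06 7C FD.
Big-endian: lowest address holds the most-significant byte.
The bytes are already most-significant first: 0x3DD7A449F6067CFD.
0x3DD7A449F6067CFD = 4456210993873583357.

4456210993873583357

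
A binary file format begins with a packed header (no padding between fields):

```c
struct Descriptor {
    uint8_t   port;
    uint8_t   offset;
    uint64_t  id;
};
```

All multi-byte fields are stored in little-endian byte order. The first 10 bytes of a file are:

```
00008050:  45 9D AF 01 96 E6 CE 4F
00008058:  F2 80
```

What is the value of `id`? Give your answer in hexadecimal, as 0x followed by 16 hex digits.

0x80F24FCEE69601AF

`id` follows `port` (1 B), `offset` (1 B), so it starts at offset 1 + 1 = 2 and occupies 8 bytes.
Bytes at offsets 2..9: AF 01 96 E6 CE 4F F2 80.
Little-endian stores the least-significant byte at the lowest address.
Reassemble most-significant byte first: 80 F2 4F CE E6 96 01 AF → 0x80F24FCEE69601AF.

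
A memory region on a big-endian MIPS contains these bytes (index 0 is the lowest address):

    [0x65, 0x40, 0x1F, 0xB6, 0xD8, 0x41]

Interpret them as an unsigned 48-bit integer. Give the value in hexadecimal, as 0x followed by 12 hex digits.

0x65401FB6D841

Big-endian: lowest address holds the most-significant byte.
The bytes are already most-significant first: 0x65401FB6D841.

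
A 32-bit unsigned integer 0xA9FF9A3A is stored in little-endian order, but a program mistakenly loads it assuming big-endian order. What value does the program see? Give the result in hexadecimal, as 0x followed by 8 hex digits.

Stored little-endian, the bytes at ascending addresses are 3A 9A FF A9.
Read back as big-endian, the last byte is least significant, giving 0x3A9AFFA9.

0x3A9AFFA9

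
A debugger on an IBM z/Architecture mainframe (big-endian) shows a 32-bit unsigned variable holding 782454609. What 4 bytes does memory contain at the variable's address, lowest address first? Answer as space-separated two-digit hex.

2E A3 4F 51

782454609 in hexadecimal, padded to 32 bits, is 0x2EA34F51.
Split into bytes (most-significant first): 2E A3 4F 51.
In big-endian order the high byte comes first in memory.
So the memory order matches the most-significant-first order: 2E A3 4F 51.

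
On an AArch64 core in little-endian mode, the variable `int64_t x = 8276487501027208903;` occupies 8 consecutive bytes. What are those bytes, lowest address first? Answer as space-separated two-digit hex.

8276487501027208903 in hexadecimal, padded to 64 bits, is 0x72DBFD880EAFEEC7.
Split into bytes (most-significant first): 72 DB FD 88 0E AF EE C7.
In little-endian order the low byte comes first in memory.
So at ascending addresses the bytes are C7 EE AF 0E 88 FD DB 72.

C7 EE AF 0E 88 FD DB 72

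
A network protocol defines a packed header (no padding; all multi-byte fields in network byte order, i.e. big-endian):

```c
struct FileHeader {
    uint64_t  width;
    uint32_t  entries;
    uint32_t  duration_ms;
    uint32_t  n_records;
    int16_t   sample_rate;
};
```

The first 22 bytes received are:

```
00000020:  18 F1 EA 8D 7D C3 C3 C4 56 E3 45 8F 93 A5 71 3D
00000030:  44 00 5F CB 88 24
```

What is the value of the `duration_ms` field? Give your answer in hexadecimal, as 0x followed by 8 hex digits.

0x93A5713D

`duration_ms` follows `width` (8 B), `entries` (4 B), so it starts at offset 8 + 4 = 12 and occupies 4 bytes.
Bytes at offsets 12..15: 93 A5 71 3D.
In big-endian order the high byte comes first in memory.
The bytes are already most-significant first: 0x93A5713D.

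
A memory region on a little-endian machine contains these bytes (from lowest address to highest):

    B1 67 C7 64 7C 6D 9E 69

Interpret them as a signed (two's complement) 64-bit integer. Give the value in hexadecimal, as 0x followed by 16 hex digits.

0x699E6D7C64C767B1

Little-endian stores the least-significant byte at the lowest address.
Reassemble most-significant byte first: 69 9E 6D 7C 64 C7 67 B1 → 0x699E6D7C64C767B1.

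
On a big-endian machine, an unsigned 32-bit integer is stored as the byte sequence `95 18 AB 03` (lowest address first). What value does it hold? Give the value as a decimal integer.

Big-endian stores the most-significant byte at the lowest address.
The bytes are already most-significant first: 0x9518AB03.
0x9518AB03 = 2501421827.

2501421827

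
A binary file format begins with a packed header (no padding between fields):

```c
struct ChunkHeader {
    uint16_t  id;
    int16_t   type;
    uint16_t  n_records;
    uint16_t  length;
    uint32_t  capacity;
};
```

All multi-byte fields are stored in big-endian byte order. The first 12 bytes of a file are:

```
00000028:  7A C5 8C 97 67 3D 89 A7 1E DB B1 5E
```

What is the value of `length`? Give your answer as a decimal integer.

35239

`length` follows `id` (2 B), `type` (2 B), `n_records` (2 B), so it starts at offset 2 + 2 + 2 = 6 and occupies 2 bytes.
Bytes at offsets 6..7: 89 A7.
Big-endian stores the most-significant byte at the lowest address.
The bytes are already most-significant first: 0x89A7.
0x89A7 = 35239.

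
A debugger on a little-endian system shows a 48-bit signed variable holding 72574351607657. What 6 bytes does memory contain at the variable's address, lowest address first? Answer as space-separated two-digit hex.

72574351607657 in hexadecimal, padded to 48 bits, is 0x420188728769.
Split into bytes (most-significant first): 42 01 88 72 87 69.
In little-endian order the low byte comes first in memory.
So at ascending addresses the bytes are 69 87 72 88 01 42.

69 87 72 88 01 42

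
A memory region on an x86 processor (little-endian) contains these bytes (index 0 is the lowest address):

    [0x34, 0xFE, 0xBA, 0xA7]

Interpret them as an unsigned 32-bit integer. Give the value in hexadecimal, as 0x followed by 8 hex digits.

In little-endian order the low byte comes first in memory.
Reassemble most-significant byte first: A7 BA FE 34 → 0xA7BAFE34.

0xA7BAFE34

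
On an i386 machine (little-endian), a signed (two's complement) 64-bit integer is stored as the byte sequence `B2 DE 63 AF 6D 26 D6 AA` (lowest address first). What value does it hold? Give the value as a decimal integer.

Little-endian: lowest address holds the least-significant byte.
Reassemble most-significant byte first: AA D6 26 6D AF 63 DE B2 → 0xAAD6266DAF63DEB2.
Top bit is set, so as a signed 64-bit value this is 0xAAD6266DAF63DEB2 − 2^64 = -6136675189709873486.

-6136675189709873486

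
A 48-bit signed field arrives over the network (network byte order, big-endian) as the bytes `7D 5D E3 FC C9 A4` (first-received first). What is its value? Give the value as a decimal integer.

137842210425252

Big-endian stores the most-significant byte at the lowest address.
The bytes are already most-significant first: 0x7D5DE3FCC9A4.
0x7D5DE3FCC9A4 = 137842210425252.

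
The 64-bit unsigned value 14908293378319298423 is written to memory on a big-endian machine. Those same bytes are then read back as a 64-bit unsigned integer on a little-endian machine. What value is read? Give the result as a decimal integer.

14908293378319298423 in 64-bit hexadecimal is 0xCEE4E5D70E07AF77.
Stored big-endian, the bytes at ascending addresses are CE E4 E5 D7 0E 07 AF 77.
Read back as little-endian, the first byte is least significant, giving 0x77AF070ED7E5E4CE.
0x77AF070ED7E5E4CE = 8624119571770893518.

8624119571770893518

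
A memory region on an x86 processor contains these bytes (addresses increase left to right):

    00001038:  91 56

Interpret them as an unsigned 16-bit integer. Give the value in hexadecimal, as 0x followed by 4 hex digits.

In little-endian order the low byte comes first in memory.
Reassemble most-significant byte first: 56 91 → 0x5691.

0x5691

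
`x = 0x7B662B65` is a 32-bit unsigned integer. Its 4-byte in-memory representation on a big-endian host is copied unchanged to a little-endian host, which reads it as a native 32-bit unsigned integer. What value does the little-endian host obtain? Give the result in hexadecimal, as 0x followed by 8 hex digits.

Stored big-endian, the bytes at ascending addresses are 7B 66 2B 65.
Read back as little-endian, the first byte is least significant, giving 0x652B667B.

0x652B667B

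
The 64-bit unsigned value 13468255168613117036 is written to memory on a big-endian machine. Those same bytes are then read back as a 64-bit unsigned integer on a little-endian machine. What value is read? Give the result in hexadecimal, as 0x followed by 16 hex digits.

0x6CEC80CDB7DAE8BA

13468255168613117036 in 64-bit hexadecimal is 0xBAE8DAB7CD80EC6C.
Stored big-endian, the bytes at ascending addresses are BA E8 DA B7 CD 80 EC 6C.
Read back as little-endian, the first byte is least significant, giving 0x6CEC80CDB7DAE8BA.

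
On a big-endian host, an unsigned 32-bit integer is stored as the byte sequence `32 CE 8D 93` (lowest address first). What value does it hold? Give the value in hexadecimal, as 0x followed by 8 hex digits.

In big-endian order the high byte comes first in memory.
The bytes are already most-significant first: 0x32CE8D93.

0x32CE8D93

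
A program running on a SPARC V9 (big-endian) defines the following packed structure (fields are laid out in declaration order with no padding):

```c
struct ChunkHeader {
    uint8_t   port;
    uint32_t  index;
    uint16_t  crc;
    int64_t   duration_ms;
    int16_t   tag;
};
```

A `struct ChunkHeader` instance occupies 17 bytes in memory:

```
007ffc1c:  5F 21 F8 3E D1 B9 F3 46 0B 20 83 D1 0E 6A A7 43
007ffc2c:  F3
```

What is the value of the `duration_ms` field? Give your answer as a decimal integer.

5047163557918960295

`duration_ms` follows `port` (1 B), `index` (4 B), `crc` (2 B), so it starts at offset 1 + 4 + 2 = 7 and occupies 8 bytes.
Bytes at offsets 7..14: 46 0B 20 83 D1 0E 6A A7.
Big-endian stores the most-significant byte at the lowest address.
The bytes are already most-significant first: 0x460B2083D10E6AA7.
0x460B2083D10E6AA7 = 5047163557918960295.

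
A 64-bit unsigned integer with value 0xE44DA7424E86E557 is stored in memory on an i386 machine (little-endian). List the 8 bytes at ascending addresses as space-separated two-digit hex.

57 E5 86 4E 42 A7 4D E4

Split into bytes (most-significant first): E4 4D A7 42 4E 86 E5 57.
Little-endian: lowest address holds the least-significant byte.
So at ascending addresses the bytes are 57 E5 86 4E 42 A7 4D E4.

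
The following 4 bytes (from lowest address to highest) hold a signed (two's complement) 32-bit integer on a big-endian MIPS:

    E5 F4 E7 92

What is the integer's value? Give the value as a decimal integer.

-436934766

Big-endian: lowest address holds the most-significant byte.
The bytes are already most-significant first: 0xE5F4E792.
Top bit is set, so as a signed 32-bit value this is 0xE5F4E792 − 2^32 = -436934766.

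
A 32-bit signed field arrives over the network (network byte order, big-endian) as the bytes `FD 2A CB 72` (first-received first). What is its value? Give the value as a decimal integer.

-47527054

Big-endian stores the most-significant byte at the lowest address.
The bytes are already most-significant first: 0xFD2ACB72.
Top bit is set, so as a signed 32-bit value this is 0xFD2ACB72 − 2^32 = -47527054.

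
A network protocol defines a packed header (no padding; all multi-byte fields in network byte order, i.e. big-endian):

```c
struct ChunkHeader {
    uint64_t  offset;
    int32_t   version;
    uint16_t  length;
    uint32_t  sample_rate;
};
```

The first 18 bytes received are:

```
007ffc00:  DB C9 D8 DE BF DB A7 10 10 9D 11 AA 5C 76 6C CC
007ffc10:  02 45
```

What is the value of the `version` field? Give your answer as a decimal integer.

278729130

`version` follows `offset` (8 bytes), so it starts at byte offset 8 and occupies 4 bytes.
Bytes at offsets 8..11: 10 9D 11 AA.
In big-endian order the high byte comes first in memory.
The bytes are already most-significant first: 0x109D11AA.
0x109D11AA = 278729130.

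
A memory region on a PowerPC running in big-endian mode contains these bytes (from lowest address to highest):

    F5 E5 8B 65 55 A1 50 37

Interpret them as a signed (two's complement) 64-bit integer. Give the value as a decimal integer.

-728022497405874121

Big-endian stores the most-significant byte at the lowest address.
The bytes are already most-significant first: 0xF5E58B6555A15037.
Top bit is set, so as a signed 64-bit value this is 0xF5E58B6555A15037 − 2^64 = -728022497405874121.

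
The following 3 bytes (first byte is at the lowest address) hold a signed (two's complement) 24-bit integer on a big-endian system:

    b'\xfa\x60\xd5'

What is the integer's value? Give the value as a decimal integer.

Big-endian: lowest address holds the most-significant byte.
The bytes are already most-significant first: 0xFA60D5.
Top bit is set, so as a signed 24-bit value this is 0xFA60D5 − 2^24 = -368427.

-368427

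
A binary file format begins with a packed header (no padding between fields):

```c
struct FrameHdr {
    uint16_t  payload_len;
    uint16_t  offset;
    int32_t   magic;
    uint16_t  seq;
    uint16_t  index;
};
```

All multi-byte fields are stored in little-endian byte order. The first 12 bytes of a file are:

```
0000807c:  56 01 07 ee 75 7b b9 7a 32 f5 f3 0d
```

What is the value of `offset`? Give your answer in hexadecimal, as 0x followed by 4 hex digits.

`offset` follows `payload_len` (2 bytes), so it starts at byte offset 2 and occupies 2 bytes.
Bytes at offsets 2..3: 07 EE.
In little-endian order the low byte comes first in memory.
Reassemble most-significant byte first: EE 07 → 0xEE07.

0xEE07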